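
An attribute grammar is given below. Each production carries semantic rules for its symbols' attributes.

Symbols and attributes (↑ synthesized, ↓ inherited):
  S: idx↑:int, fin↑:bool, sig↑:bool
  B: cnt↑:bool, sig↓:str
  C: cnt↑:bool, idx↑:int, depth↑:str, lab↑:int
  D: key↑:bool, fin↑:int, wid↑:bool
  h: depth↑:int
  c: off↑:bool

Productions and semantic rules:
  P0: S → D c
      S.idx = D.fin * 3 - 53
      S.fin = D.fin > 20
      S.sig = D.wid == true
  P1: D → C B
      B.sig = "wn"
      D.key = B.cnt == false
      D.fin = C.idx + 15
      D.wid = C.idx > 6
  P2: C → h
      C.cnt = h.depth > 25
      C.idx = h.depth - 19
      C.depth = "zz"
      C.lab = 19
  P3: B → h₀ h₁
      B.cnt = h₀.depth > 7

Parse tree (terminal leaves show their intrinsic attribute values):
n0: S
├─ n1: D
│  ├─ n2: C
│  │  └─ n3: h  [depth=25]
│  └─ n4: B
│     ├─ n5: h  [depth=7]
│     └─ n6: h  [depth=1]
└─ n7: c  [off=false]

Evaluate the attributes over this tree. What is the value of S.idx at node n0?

10

1. n3.depth = 25  [terminal]
2. n2.cnt = false  [h.depth > 25]
3. n2.idx = 6  [h.depth - 19]
4. n2.depth = "zz"  ["zz"]
5. n2.lab = 19  [19]
6. n4.sig = "wn"  ["wn"]
7. n5.depth = 7  [terminal]
8. n6.depth = 1  [terminal]
9. n4.cnt = false  [h₀.depth > 7]
10. n1.key = true  [B.cnt == false]
11. n1.fin = 21  [C.idx + 15]
12. n1.wid = false  [C.idx > 6]
13. n7.off = false  [terminal]
14. n0.idx = 10  [D.fin * 3 - 53]
15. n0.fin = true  [D.fin > 20]
16. n0.sig = false  [D.wid == true]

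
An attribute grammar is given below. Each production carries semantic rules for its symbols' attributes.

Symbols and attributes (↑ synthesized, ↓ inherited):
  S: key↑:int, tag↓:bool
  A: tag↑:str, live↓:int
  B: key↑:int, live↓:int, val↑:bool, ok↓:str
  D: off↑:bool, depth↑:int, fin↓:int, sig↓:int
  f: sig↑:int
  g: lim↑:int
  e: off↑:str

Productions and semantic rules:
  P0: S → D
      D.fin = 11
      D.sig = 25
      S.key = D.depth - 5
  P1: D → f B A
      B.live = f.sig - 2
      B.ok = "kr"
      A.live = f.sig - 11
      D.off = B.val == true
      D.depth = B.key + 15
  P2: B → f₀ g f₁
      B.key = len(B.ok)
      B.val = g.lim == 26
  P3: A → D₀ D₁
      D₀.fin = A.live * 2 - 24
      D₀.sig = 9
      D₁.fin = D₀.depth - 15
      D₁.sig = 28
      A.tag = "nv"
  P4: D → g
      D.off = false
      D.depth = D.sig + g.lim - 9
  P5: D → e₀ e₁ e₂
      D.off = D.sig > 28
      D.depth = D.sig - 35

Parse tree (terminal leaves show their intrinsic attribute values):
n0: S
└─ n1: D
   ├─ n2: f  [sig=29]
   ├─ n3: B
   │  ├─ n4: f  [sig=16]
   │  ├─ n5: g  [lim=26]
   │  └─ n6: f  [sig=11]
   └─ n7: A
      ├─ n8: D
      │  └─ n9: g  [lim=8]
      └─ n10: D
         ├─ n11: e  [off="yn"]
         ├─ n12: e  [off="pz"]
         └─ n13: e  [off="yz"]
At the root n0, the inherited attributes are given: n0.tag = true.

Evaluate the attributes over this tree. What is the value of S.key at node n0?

12

1. n0.tag = true  [given at root]
2. n1.fin = 11  [11]
3. n1.sig = 25  [25]
4. n2.sig = 29  [terminal]
5. n3.live = 27  [f.sig - 2]
6. n3.ok = "kr"  ["kr"]
7. n4.sig = 16  [terminal]
8. n5.lim = 26  [terminal]
9. n6.sig = 11  [terminal]
10. n3.key = 2  [len(B.ok)]
11. n3.val = true  [g.lim == 26]
12. n7.live = 18  [f.sig - 11]
13. n8.fin = 12  [A.live * 2 - 24]
14. n8.sig = 9  [9]
15. n9.lim = 8  [terminal]
16. n8.off = false  [false]
17. n8.depth = 8  [D.sig + g.lim - 9]
18. n10.fin = -7  [D₀.depth - 15]
19. n10.sig = 28  [28]
20. n11.off = "yn"  [terminal]
21. n12.off = "pz"  [terminal]
22. n13.off = "yz"  [terminal]
23. n10.off = false  [D.sig > 28]
24. n10.depth = -7  [D.sig - 35]
25. n7.tag = "nv"  ["nv"]
26. n1.off = true  [B.val == true]
27. n1.depth = 17  [B.key + 15]
28. n0.key = 12  [D.depth - 5]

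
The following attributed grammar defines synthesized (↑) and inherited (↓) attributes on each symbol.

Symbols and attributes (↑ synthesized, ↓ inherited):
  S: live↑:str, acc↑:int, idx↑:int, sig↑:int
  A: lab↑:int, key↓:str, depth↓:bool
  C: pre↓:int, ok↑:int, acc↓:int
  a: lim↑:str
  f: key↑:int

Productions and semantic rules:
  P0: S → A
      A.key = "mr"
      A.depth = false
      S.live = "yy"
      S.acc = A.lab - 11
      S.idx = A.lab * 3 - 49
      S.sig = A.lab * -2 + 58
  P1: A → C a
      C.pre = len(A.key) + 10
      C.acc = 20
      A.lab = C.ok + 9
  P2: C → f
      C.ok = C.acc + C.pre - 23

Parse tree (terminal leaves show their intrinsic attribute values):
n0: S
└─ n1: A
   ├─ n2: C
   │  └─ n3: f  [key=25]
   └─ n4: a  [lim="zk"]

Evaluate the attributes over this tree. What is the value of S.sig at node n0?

1. n1.key = "mr"  ["mr"]
2. n1.depth = false  [false]
3. n2.pre = 12  [len(A.key) + 10]
4. n2.acc = 20  [20]
5. n3.key = 25  [terminal]
6. n2.ok = 9  [C.acc + C.pre - 23]
7. n4.lim = "zk"  [terminal]
8. n1.lab = 18  [C.ok + 9]
9. n0.live = "yy"  ["yy"]
10. n0.acc = 7  [A.lab - 11]
11. n0.idx = 5  [A.lab * 3 - 49]
12. n0.sig = 22  [A.lab * -2 + 58]

22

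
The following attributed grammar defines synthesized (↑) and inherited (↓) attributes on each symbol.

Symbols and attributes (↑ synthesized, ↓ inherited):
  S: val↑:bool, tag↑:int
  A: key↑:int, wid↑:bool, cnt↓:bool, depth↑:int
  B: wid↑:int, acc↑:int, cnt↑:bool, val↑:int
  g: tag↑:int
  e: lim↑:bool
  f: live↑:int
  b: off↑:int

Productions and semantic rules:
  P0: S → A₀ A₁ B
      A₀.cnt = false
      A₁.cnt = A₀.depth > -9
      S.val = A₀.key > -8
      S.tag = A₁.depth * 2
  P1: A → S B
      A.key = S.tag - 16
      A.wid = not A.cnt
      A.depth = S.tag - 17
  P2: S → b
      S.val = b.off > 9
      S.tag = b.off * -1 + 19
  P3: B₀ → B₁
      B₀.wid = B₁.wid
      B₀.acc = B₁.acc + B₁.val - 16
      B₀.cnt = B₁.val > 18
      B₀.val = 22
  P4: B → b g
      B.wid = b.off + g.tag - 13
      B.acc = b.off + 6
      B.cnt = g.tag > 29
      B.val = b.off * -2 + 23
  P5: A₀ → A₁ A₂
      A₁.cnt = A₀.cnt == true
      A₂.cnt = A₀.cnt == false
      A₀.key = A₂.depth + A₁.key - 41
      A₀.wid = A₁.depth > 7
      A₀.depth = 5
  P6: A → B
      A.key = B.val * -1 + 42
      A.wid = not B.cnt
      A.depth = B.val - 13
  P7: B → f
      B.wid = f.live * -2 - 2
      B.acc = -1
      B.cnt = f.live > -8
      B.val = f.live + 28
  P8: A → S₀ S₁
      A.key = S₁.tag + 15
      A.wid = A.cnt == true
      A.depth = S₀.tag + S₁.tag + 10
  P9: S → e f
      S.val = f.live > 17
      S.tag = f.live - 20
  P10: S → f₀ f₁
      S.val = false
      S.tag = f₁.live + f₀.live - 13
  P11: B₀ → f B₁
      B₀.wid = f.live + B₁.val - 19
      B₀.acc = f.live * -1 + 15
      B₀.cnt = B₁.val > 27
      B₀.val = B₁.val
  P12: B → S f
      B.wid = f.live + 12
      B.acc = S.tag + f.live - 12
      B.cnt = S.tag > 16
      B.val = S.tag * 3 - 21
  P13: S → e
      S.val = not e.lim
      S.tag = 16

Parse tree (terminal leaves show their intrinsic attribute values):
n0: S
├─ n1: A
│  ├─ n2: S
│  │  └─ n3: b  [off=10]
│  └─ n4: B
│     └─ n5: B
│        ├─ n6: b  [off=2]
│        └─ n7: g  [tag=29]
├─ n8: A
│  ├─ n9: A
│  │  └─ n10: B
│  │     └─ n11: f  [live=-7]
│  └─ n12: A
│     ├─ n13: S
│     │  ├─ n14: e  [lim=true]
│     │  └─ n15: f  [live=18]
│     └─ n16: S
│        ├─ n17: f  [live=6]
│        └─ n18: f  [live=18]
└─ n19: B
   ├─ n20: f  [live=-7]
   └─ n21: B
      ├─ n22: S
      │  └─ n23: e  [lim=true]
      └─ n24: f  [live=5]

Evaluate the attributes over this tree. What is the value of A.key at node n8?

1. n1.cnt = false  [false]
2. n3.off = 10  [terminal]
3. n2.val = true  [b.off > 9]
4. n2.tag = 9  [b.off * -1 + 19]
5. n6.off = 2  [terminal]
6. n7.tag = 29  [terminal]
7. n5.wid = 18  [b.off + g.tag - 13]
8. n5.acc = 8  [b.off + 6]
9. n5.cnt = false  [g.tag > 29]
10. n5.val = 19  [b.off * -2 + 23]
11. n4.wid = 18  [B₁.wid]
12. n4.acc = 11  [B₁.acc + B₁.val - 16]
13. n4.cnt = true  [B₁.val > 18]
14. n4.val = 22  [22]
15. n1.key = -7  [S.tag - 16]
16. n1.wid = true  [not A.cnt]
17. n1.depth = -8  [S.tag - 17]
18. n8.cnt = true  [A₀.depth > -9]
19. n9.cnt = true  [A₀.cnt == true]
20. n11.live = -7  [terminal]
21. n10.wid = 12  [f.live * -2 - 2]
22. n10.acc = -1  [-1]
23. n10.cnt = true  [f.live > -8]
24. n10.val = 21  [f.live + 28]
25. n9.key = 21  [B.val * -1 + 42]
26. n9.wid = false  [not B.cnt]
27. n9.depth = 8  [B.val - 13]
28. n12.cnt = false  [A₀.cnt == false]
29. n14.lim = true  [terminal]
30. n15.live = 18  [terminal]
31. n13.val = true  [f.live > 17]
32. n13.tag = -2  [f.live - 20]
33. n17.live = 6  [terminal]
34. n18.live = 18  [terminal]
35. n16.val = false  [false]
36. n16.tag = 11  [f₁.live + f₀.live - 13]
37. n12.key = 26  [S₁.tag + 15]
38. n12.wid = false  [A.cnt == true]
39. n12.depth = 19  [S₀.tag + S₁.tag + 10]
40. n8.key = -1  [A₂.depth + A₁.key - 41]
41. n8.wid = true  [A₁.depth > 7]
42. n8.depth = 5  [5]
43. n20.live = -7  [terminal]
44. n23.lim = true  [terminal]
45. n22.val = false  [not e.lim]
46. n22.tag = 16  [16]
47. n24.live = 5  [terminal]
48. n21.wid = 17  [f.live + 12]
49. n21.acc = 9  [S.tag + f.live - 12]
50. n21.cnt = false  [S.tag > 16]
51. n21.val = 27  [S.tag * 3 - 21]
52. n19.wid = 1  [f.live + B₁.val - 19]
53. n19.acc = 22  [f.live * -1 + 15]
54. n19.cnt = false  [B₁.val > 27]
55. n19.val = 27  [B₁.val]
56. n0.val = true  [A₀.key > -8]
57. n0.tag = 10  [A₁.depth * 2]

-1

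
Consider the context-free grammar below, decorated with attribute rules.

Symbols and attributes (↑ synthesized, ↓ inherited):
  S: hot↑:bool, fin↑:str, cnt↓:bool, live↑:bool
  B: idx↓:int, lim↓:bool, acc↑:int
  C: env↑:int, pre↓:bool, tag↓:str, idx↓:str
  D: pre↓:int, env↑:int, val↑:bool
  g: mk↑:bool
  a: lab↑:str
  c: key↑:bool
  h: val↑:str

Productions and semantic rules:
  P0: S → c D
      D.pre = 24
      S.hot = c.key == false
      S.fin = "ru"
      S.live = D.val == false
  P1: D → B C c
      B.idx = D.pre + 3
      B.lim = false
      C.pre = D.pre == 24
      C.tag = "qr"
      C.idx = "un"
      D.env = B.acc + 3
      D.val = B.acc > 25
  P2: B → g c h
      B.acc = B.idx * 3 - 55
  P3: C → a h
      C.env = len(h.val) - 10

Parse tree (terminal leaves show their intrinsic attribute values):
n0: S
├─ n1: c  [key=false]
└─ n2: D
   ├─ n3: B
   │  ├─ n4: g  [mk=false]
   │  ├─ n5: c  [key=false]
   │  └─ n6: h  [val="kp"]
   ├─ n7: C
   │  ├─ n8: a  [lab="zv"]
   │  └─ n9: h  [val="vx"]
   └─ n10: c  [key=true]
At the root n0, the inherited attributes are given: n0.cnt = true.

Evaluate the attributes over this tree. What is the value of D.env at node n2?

29

1. n0.cnt = true  [given at root]
2. n1.key = false  [terminal]
3. n2.pre = 24  [24]
4. n3.idx = 27  [D.pre + 3]
5. n3.lim = false  [false]
6. n4.mk = false  [terminal]
7. n5.key = false  [terminal]
8. n6.val = "kp"  [terminal]
9. n3.acc = 26  [B.idx * 3 - 55]
10. n7.pre = true  [D.pre == 24]
11. n7.tag = "qr"  ["qr"]
12. n7.idx = "un"  ["un"]
13. n8.lab = "zv"  [terminal]
14. n9.val = "vx"  [terminal]
15. n7.env = -8  [len(h.val) - 10]
16. n10.key = true  [terminal]
17. n2.env = 29  [B.acc + 3]
18. n2.val = true  [B.acc > 25]
19. n0.hot = true  [c.key == false]
20. n0.fin = "ru"  ["ru"]
21. n0.live = false  [D.val == false]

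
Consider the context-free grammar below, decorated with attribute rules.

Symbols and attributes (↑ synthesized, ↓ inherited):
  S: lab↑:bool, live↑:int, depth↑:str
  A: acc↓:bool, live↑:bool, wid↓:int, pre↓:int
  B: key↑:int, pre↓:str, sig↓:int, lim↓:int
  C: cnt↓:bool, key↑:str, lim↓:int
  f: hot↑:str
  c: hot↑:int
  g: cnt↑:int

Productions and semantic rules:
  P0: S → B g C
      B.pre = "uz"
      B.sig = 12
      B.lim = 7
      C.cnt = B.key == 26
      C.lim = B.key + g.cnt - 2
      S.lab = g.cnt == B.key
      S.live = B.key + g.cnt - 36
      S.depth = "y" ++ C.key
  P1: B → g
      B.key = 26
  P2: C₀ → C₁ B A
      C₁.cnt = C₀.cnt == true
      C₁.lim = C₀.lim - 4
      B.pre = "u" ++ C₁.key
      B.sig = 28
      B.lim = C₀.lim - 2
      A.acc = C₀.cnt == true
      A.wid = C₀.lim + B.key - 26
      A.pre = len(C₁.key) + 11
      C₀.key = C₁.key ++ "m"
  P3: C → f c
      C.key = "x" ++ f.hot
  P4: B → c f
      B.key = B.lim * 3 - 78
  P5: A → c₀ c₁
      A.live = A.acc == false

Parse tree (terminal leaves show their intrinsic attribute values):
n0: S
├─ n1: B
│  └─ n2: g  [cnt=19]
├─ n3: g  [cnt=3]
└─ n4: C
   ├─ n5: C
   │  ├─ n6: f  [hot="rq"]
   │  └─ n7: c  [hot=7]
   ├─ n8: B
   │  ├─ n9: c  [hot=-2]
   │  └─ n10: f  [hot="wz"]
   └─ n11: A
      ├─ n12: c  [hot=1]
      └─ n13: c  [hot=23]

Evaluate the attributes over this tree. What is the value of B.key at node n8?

1. n1.pre = "uz"  ["uz"]
2. n1.sig = 12  [12]
3. n1.lim = 7  [7]
4. n2.cnt = 19  [terminal]
5. n1.key = 26  [26]
6. n3.cnt = 3  [terminal]
7. n4.cnt = true  [B.key == 26]
8. n4.lim = 27  [B.key + g.cnt - 2]
9. n5.cnt = true  [C₀.cnt == true]
10. n5.lim = 23  [C₀.lim - 4]
11. n6.hot = "rq"  [terminal]
12. n7.hot = 7  [terminal]
13. n5.key = "xrq"  ["x" ++ f.hot]
14. n8.pre = "uxrq"  ["u" ++ C₁.key]
15. n8.sig = 28  [28]
16. n8.lim = 25  [C₀.lim - 2]
17. n9.hot = -2  [terminal]
18. n10.hot = "wz"  [terminal]
19. n8.key = -3  [B.lim * 3 - 78]
20. n11.acc = true  [C₀.cnt == true]
21. n11.wid = -2  [C₀.lim + B.key - 26]
22. n11.pre = 14  [len(C₁.key) + 11]
23. n12.hot = 1  [terminal]
24. n13.hot = 23  [terminal]
25. n11.live = false  [A.acc == false]
26. n4.key = "xrqm"  [C₁.key ++ "m"]
27. n0.lab = false  [g.cnt == B.key]
28. n0.live = -7  [B.key + g.cnt - 36]
29. n0.depth = "yxrqm"  ["y" ++ C.key]

-3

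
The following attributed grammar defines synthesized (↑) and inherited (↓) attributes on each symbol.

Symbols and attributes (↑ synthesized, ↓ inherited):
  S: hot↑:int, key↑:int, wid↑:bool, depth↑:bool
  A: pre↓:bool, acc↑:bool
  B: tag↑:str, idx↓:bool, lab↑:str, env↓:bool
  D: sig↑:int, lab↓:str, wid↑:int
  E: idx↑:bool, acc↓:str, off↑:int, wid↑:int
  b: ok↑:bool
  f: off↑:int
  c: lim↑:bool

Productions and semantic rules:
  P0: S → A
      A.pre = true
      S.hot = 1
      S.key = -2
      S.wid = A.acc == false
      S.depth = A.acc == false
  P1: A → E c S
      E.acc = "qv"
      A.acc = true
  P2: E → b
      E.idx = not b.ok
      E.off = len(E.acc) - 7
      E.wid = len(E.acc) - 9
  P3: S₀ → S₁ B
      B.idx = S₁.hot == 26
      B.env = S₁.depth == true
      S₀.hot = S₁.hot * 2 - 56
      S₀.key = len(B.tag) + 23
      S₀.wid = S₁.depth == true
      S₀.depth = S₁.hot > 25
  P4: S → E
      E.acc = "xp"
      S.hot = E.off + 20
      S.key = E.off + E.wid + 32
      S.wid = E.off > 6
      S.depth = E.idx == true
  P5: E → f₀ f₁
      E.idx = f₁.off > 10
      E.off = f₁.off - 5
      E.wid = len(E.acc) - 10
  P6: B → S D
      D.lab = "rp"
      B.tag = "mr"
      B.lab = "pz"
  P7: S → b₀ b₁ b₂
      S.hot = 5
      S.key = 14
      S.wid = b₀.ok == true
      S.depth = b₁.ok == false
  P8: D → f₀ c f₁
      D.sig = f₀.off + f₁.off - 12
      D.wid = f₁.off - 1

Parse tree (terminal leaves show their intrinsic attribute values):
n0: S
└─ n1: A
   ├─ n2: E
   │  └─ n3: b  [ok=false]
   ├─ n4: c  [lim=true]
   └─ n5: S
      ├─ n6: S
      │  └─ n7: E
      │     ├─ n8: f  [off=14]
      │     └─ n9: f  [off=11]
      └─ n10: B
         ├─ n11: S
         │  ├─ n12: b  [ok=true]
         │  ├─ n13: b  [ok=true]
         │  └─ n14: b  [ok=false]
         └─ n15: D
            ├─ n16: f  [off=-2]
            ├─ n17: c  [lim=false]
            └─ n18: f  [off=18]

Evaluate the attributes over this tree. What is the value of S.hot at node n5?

-4

1. n1.pre = true  [true]
2. n2.acc = "qv"  ["qv"]
3. n3.ok = false  [terminal]
4. n2.idx = true  [not b.ok]
5. n2.off = -5  [len(E.acc) - 7]
6. n2.wid = -7  [len(E.acc) - 9]
7. n4.lim = true  [terminal]
8. n7.acc = "xp"  ["xp"]
9. n8.off = 14  [terminal]
10. n9.off = 11  [terminal]
11. n7.idx = true  [f₁.off > 10]
12. n7.off = 6  [f₁.off - 5]
13. n7.wid = -8  [len(E.acc) - 10]
14. n6.hot = 26  [E.off + 20]
15. n6.key = 30  [E.off + E.wid + 32]
16. n6.wid = false  [E.off > 6]
17. n6.depth = true  [E.idx == true]
18. n10.idx = true  [S₁.hot == 26]
19. n10.env = true  [S₁.depth == true]
20. n12.ok = true  [terminal]
21. n13.ok = true  [terminal]
22. n14.ok = false  [terminal]
23. n11.hot = 5  [5]
24. n11.key = 14  [14]
25. n11.wid = true  [b₀.ok == true]
26. n11.depth = false  [b₁.ok == false]
27. n15.lab = "rp"  ["rp"]
28. n16.off = -2  [terminal]
29. n17.lim = false  [terminal]
30. n18.off = 18  [terminal]
31. n15.sig = 4  [f₀.off + f₁.off - 12]
32. n15.wid = 17  [f₁.off - 1]
33. n10.tag = "mr"  ["mr"]
34. n10.lab = "pz"  ["pz"]
35. n5.hot = -4  [S₁.hot * 2 - 56]
36. n5.key = 25  [len(B.tag) + 23]
37. n5.wid = true  [S₁.depth == true]
38. n5.depth = true  [S₁.hot > 25]
39. n1.acc = true  [true]
40. n0.hot = 1  [1]
41. n0.key = -2  [-2]
42. n0.wid = false  [A.acc == false]
43. n0.depth = false  [A.acc == false]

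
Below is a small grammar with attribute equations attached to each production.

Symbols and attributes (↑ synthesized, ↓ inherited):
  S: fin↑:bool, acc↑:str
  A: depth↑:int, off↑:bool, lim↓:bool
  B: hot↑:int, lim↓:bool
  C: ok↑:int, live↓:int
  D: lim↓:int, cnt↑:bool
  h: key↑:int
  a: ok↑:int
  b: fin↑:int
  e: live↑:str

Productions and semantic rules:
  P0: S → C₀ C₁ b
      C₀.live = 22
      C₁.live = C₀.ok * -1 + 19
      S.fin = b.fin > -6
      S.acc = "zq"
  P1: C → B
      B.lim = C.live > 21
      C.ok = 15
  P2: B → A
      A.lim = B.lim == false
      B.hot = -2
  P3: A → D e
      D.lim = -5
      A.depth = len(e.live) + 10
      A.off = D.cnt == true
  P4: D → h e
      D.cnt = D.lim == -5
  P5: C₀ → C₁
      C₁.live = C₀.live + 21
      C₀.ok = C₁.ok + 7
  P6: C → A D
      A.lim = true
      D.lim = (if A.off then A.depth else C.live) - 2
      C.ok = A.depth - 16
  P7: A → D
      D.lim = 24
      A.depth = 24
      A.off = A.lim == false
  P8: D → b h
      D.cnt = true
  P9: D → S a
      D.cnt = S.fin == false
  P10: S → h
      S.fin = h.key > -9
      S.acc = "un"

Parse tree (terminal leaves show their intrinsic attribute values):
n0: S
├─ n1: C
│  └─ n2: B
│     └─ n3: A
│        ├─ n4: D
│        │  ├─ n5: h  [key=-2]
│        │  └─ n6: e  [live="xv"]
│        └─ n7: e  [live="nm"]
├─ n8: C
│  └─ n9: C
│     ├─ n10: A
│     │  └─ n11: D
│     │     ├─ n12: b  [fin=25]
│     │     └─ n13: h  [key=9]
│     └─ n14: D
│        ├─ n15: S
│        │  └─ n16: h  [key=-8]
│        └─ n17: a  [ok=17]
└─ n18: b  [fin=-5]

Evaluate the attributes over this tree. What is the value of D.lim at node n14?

1. n1.live = 22  [22]
2. n2.lim = true  [C.live > 21]
3. n3.lim = false  [B.lim == false]
4. n4.lim = -5  [-5]
5. n5.key = -2  [terminal]
6. n6.live = "xv"  [terminal]
7. n4.cnt = true  [D.lim == -5]
8. n7.live = "nm"  [terminal]
9. n3.depth = 12  [len(e.live) + 10]
10. n3.off = true  [D.cnt == true]
11. n2.hot = -2  [-2]
12. n1.ok = 15  [15]
13. n8.live = 4  [C₀.ok * -1 + 19]
14. n9.live = 25  [C₀.live + 21]
15. n10.lim = true  [true]
16. n11.lim = 24  [24]
17. n12.fin = 25  [terminal]
18. n13.key = 9  [terminal]
19. n11.cnt = true  [true]
20. n10.depth = 24  [24]
21. n10.off = false  [A.lim == false]
22. n14.lim = 23  [(if A.off then A.depth else C.live) - 2]
23. n16.key = -8  [terminal]
24. n15.fin = true  [h.key > -9]
25. n15.acc = "un"  ["un"]
26. n17.ok = 17  [terminal]
27. n14.cnt = false  [S.fin == false]
28. n9.ok = 8  [A.depth - 16]
29. n8.ok = 15  [C₁.ok + 7]
30. n18.fin = -5  [terminal]
31. n0.fin = true  [b.fin > -6]
32. n0.acc = "zq"  ["zq"]

23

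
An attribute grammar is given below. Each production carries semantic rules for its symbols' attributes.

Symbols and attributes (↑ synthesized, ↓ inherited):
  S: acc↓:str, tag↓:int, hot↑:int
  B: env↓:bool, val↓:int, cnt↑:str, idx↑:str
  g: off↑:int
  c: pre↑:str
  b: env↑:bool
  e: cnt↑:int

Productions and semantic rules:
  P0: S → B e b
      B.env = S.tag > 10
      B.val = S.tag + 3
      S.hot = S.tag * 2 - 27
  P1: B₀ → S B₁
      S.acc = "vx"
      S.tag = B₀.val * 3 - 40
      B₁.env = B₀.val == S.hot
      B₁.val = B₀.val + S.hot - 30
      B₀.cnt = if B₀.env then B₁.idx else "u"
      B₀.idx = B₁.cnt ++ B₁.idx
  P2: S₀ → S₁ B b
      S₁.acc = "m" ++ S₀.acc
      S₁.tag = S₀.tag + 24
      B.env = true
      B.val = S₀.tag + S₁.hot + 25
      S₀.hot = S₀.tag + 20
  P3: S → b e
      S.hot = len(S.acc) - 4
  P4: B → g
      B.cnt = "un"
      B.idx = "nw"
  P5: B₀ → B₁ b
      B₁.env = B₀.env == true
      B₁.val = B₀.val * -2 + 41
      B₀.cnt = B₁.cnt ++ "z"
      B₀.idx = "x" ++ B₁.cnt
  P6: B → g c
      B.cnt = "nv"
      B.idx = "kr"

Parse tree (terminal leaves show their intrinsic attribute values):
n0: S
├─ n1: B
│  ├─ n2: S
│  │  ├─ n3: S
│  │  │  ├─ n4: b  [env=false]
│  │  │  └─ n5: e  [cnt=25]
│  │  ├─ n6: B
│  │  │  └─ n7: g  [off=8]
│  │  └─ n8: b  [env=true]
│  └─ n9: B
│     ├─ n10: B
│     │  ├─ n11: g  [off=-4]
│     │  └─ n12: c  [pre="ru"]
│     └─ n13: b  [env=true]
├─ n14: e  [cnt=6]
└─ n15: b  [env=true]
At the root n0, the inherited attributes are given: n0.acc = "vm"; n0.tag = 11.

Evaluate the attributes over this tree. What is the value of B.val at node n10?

29

1. n0.acc = "vm"  [given at root]
2. n0.tag = 11  [given at root]
3. n1.env = true  [S.tag > 10]
4. n1.val = 14  [S.tag + 3]
5. n2.acc = "vx"  ["vx"]
6. n2.tag = 2  [B₀.val * 3 - 40]
7. n3.acc = "mvx"  ["m" ++ S₀.acc]
8. n3.tag = 26  [S₀.tag + 24]
9. n4.env = false  [terminal]
10. n5.cnt = 25  [terminal]
11. n3.hot = -1  [len(S.acc) - 4]
12. n6.env = true  [true]
13. n6.val = 26  [S₀.tag + S₁.hot + 25]
14. n7.off = 8  [terminal]
15. n6.cnt = "un"  ["un"]
16. n6.idx = "nw"  ["nw"]
17. n8.env = true  [terminal]
18. n2.hot = 22  [S₀.tag + 20]
19. n9.env = false  [B₀.val == S.hot]
20. n9.val = 6  [B₀.val + S.hot - 30]
21. n10.env = false  [B₀.env == true]
22. n10.val = 29  [B₀.val * -2 + 41]
23. n11.off = -4  [terminal]
24. n12.pre = "ru"  [terminal]
25. n10.cnt = "nv"  ["nv"]
26. n10.idx = "kr"  ["kr"]
27. n13.env = true  [terminal]
28. n9.cnt = "nvz"  [B₁.cnt ++ "z"]
29. n9.idx = "xnv"  ["x" ++ B₁.cnt]
30. n1.cnt = "xnv"  [if B₀.env then B₁.idx else "u"]
31. n1.idx = "nvzxnv"  [B₁.cnt ++ B₁.idx]
32. n14.cnt = 6  [terminal]
33. n15.env = true  [terminal]
34. n0.hot = -5  [S.tag * 2 - 27]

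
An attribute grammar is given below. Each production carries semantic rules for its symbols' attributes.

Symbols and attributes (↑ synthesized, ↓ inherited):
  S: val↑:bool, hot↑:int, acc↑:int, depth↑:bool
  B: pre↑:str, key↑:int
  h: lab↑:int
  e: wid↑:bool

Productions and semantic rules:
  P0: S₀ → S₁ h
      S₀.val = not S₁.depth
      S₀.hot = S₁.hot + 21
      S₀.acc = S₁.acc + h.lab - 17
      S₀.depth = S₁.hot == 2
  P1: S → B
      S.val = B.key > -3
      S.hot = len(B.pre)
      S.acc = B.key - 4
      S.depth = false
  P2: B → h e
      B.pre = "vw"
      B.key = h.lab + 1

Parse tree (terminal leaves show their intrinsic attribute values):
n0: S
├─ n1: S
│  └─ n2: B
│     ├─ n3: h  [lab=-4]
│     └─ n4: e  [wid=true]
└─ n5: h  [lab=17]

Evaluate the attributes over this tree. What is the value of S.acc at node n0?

1. n3.lab = -4  [terminal]
2. n4.wid = true  [terminal]
3. n2.pre = "vw"  ["vw"]
4. n2.key = -3  [h.lab + 1]
5. n1.val = false  [B.key > -3]
6. n1.hot = 2  [len(B.pre)]
7. n1.acc = -7  [B.key - 4]
8. n1.depth = false  [false]
9. n5.lab = 17  [terminal]
10. n0.val = true  [not S₁.depth]
11. n0.hot = 23  [S₁.hot + 21]
12. n0.acc = -7  [S₁.acc + h.lab - 17]
13. n0.depth = true  [S₁.hot == 2]

-7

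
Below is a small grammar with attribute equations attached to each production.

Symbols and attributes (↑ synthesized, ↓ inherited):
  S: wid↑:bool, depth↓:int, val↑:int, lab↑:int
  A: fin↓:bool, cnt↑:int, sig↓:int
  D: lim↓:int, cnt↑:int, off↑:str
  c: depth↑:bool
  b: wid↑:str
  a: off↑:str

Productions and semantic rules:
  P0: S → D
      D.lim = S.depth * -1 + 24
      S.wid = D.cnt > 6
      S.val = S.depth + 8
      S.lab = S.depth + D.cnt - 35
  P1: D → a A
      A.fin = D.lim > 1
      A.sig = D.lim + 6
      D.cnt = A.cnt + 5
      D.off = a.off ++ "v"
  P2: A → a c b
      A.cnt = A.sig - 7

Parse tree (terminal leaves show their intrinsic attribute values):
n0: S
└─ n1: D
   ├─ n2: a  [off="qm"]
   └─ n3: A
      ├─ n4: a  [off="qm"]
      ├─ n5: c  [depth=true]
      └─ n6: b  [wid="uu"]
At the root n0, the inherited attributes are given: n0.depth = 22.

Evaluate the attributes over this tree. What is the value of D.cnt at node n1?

6

1. n0.depth = 22  [given at root]
2. n1.lim = 2  [S.depth * -1 + 24]
3. n2.off = "qm"  [terminal]
4. n3.fin = true  [D.lim > 1]
5. n3.sig = 8  [D.lim + 6]
6. n4.off = "qm"  [terminal]
7. n5.depth = true  [terminal]
8. n6.wid = "uu"  [terminal]
9. n3.cnt = 1  [A.sig - 7]
10. n1.cnt = 6  [A.cnt + 5]
11. n1.off = "qmv"  [a.off ++ "v"]
12. n0.wid = false  [D.cnt > 6]
13. n0.val = 30  [S.depth + 8]
14. n0.lab = -7  [S.depth + D.cnt - 35]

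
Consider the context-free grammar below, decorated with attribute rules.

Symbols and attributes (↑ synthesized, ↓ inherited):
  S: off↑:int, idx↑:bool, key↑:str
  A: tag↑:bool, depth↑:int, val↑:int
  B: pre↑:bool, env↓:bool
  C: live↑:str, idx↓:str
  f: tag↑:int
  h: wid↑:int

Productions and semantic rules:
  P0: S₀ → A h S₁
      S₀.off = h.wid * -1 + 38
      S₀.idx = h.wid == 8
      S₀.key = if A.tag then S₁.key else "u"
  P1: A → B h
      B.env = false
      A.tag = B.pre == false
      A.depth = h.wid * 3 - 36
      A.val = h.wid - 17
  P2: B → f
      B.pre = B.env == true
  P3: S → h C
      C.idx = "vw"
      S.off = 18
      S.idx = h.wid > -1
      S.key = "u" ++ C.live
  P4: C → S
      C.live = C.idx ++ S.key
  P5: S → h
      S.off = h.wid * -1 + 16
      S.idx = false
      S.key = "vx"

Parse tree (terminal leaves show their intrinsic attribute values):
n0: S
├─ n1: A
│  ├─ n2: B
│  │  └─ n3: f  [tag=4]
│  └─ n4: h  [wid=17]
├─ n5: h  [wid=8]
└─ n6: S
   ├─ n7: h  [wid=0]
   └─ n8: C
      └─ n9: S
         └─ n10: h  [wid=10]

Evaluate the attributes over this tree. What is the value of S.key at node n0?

1. n2.env = false  [false]
2. n3.tag = 4  [terminal]
3. n2.pre = false  [B.env == true]
4. n4.wid = 17  [terminal]
5. n1.tag = true  [B.pre == false]
6. n1.depth = 15  [h.wid * 3 - 36]
7. n1.val = 0  [h.wid - 17]
8. n5.wid = 8  [terminal]
9. n7.wid = 0  [terminal]
10. n8.idx = "vw"  ["vw"]
11. n10.wid = 10  [terminal]
12. n9.off = 6  [h.wid * -1 + 16]
13. n9.idx = false  [false]
14. n9.key = "vx"  ["vx"]
15. n8.live = "vwvx"  [C.idx ++ S.key]
16. n6.off = 18  [18]
17. n6.idx = true  [h.wid > -1]
18. n6.key = "uvwvx"  ["u" ++ C.live]
19. n0.off = 30  [h.wid * -1 + 38]
20. n0.idx = true  [h.wid == 8]
21. n0.key = "uvwvx"  [if A.tag then S₁.key else "u"]

"uvwvx"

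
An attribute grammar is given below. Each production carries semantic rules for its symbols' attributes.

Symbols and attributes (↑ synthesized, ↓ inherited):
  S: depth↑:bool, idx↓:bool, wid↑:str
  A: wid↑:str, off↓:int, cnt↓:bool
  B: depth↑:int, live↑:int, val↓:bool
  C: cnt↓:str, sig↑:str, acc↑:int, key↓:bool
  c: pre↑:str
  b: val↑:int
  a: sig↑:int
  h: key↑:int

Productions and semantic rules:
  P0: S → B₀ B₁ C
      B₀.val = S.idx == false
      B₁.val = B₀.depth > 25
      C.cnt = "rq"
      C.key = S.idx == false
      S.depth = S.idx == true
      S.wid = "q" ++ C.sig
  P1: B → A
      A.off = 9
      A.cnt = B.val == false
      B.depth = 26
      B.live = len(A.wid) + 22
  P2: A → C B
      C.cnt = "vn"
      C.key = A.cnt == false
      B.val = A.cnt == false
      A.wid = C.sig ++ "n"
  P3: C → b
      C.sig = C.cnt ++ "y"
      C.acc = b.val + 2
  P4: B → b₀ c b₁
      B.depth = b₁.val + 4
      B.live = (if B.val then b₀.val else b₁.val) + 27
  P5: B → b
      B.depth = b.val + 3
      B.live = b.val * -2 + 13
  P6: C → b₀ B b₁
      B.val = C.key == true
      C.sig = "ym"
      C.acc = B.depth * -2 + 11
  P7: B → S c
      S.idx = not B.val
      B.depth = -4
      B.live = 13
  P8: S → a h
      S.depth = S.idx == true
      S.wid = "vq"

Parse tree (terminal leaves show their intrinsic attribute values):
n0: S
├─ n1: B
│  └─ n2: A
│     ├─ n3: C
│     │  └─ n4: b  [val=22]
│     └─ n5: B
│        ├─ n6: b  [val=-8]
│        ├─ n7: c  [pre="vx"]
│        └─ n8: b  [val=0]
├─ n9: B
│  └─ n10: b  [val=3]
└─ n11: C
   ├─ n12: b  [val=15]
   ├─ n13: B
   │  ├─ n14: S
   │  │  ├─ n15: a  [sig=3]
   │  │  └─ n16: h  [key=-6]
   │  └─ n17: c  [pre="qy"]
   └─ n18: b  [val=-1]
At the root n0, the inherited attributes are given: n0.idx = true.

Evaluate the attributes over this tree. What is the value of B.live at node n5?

1. n0.idx = true  [given at root]
2. n1.val = false  [S.idx == false]
3. n2.off = 9  [9]
4. n2.cnt = true  [B.val == false]
5. n3.cnt = "vn"  ["vn"]
6. n3.key = false  [A.cnt == false]
7. n4.val = 22  [terminal]
8. n3.sig = "vny"  [C.cnt ++ "y"]
9. n3.acc = 24  [b.val + 2]
10. n5.val = false  [A.cnt == false]
11. n6.val = -8  [terminal]
12. n7.pre = "vx"  [terminal]
13. n8.val = 0  [terminal]
14. n5.depth = 4  [b₁.val + 4]
15. n5.live = 27  [(if B.val then b₀.val else b₁.val) + 27]
16. n2.wid = "vnyn"  [C.sig ++ "n"]
17. n1.depth = 26  [26]
18. n1.live = 26  [len(A.wid) + 22]
19. n9.val = true  [B₀.depth > 25]
20. n10.val = 3  [terminal]
21. n9.depth = 6  [b.val + 3]
22. n9.live = 7  [b.val * -2 + 13]
23. n11.cnt = "rq"  ["rq"]
24. n11.key = false  [S.idx == false]
25. n12.val = 15  [terminal]
26. n13.val = false  [C.key == true]
27. n14.idx = true  [not B.val]
28. n15.sig = 3  [terminal]
29. n16.key = -6  [terminal]
30. n14.depth = true  [S.idx == true]
31. n14.wid = "vq"  ["vq"]
32. n17.pre = "qy"  [terminal]
33. n13.depth = -4  [-4]
34. n13.live = 13  [13]
35. n18.val = -1  [terminal]
36. n11.sig = "ym"  ["ym"]
37. n11.acc = 19  [B.depth * -2 + 11]
38. n0.depth = true  [S.idx == true]
39. n0.wid = "qym"  ["q" ++ C.sig]

27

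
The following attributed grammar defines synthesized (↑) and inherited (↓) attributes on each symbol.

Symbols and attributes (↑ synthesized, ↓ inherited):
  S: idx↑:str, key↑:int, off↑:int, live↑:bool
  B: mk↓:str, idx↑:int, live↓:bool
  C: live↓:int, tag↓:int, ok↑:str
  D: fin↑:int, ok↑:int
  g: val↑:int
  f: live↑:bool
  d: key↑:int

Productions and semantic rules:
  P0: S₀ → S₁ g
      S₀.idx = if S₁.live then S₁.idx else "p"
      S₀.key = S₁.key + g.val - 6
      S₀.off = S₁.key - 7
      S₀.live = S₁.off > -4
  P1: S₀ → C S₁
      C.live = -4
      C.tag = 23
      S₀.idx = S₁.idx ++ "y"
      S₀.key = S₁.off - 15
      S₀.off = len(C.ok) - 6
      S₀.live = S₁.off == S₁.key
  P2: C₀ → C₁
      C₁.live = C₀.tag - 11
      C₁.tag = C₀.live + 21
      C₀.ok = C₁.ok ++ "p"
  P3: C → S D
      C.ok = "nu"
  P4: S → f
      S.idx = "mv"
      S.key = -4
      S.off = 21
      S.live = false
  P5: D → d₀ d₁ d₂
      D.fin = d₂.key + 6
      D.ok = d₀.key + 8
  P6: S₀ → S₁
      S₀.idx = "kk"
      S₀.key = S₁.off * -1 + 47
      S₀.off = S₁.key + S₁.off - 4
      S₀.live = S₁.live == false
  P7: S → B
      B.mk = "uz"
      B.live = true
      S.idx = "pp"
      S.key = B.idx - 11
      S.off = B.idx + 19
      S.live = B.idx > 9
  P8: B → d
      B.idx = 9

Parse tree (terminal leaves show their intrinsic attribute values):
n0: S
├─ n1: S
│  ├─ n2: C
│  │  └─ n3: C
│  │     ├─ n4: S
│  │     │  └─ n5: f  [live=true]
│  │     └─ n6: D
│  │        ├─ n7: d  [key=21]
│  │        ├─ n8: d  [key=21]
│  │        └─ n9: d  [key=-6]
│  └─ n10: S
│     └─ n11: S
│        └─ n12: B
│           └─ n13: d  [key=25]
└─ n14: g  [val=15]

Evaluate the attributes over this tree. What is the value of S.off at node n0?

0

1. n2.live = -4  [-4]
2. n2.tag = 23  [23]
3. n3.live = 12  [C₀.tag - 11]
4. n3.tag = 17  [C₀.live + 21]
5. n5.live = true  [terminal]
6. n4.idx = "mv"  ["mv"]
7. n4.key = -4  [-4]
8. n4.off = 21  [21]
9. n4.live = false  [false]
10. n7.key = 21  [terminal]
11. n8.key = 21  [terminal]
12. n9.key = -6  [terminal]
13. n6.fin = 0  [d₂.key + 6]
14. n6.ok = 29  [d₀.key + 8]
15. n3.ok = "nu"  ["nu"]
16. n2.ok = "nup"  [C₁.ok ++ "p"]
17. n12.mk = "uz"  ["uz"]
18. n12.live = true  [true]
19. n13.key = 25  [terminal]
20. n12.idx = 9  [9]
21. n11.idx = "pp"  ["pp"]
22. n11.key = -2  [B.idx - 11]
23. n11.off = 28  [B.idx + 19]
24. n11.live = false  [B.idx > 9]
25. n10.idx = "kk"  ["kk"]
26. n10.key = 19  [S₁.off * -1 + 47]
27. n10.off = 22  [S₁.key + S₁.off - 4]
28. n10.live = true  [S₁.live == false]
29. n1.idx = "kky"  [S₁.idx ++ "y"]
30. n1.key = 7  [S₁.off - 15]
31. n1.off = -3  [len(C.ok) - 6]
32. n1.live = false  [S₁.off == S₁.key]
33. n14.val = 15  [terminal]
34. n0.idx = "p"  [if S₁.live then S₁.idx else "p"]
35. n0.key = 16  [S₁.key + g.val - 6]
36. n0.off = 0  [S₁.key - 7]
37. n0.live = true  [S₁.off > -4]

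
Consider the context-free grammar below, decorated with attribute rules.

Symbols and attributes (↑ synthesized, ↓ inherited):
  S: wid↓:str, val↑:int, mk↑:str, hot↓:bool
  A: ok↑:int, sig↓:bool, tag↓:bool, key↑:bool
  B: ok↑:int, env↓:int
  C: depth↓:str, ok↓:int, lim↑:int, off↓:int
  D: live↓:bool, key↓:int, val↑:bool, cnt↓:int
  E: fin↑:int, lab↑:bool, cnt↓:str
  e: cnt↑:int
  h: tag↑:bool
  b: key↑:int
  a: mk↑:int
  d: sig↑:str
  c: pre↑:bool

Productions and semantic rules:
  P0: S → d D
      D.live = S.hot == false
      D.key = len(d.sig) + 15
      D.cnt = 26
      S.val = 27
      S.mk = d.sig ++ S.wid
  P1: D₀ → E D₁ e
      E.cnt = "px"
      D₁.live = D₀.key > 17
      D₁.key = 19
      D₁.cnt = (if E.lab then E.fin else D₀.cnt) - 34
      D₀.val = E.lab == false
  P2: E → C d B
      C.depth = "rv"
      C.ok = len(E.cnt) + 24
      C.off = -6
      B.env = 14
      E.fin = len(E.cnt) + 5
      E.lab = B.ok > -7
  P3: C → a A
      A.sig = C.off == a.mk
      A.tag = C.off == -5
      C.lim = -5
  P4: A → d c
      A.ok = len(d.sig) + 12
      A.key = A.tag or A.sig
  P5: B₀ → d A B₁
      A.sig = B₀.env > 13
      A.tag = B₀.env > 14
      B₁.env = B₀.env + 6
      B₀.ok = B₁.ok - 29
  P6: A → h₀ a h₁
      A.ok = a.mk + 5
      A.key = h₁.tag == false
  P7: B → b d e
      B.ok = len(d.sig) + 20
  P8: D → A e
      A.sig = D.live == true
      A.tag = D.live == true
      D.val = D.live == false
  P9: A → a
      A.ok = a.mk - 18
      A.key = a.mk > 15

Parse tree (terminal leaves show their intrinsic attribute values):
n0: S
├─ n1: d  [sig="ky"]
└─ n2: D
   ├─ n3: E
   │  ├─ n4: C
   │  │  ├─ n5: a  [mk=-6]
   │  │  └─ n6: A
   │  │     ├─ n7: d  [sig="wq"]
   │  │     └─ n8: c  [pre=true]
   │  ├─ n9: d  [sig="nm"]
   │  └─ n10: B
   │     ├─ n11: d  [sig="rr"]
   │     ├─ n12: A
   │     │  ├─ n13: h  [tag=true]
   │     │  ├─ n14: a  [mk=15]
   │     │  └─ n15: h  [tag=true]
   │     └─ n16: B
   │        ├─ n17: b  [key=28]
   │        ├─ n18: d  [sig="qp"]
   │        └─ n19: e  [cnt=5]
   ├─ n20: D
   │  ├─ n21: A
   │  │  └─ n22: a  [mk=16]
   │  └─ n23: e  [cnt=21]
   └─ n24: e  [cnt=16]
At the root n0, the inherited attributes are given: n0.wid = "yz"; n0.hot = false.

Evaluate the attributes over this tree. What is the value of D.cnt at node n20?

1. n0.wid = "yz"  [given at root]
2. n0.hot = false  [given at root]
3. n1.sig = "ky"  [terminal]
4. n2.live = true  [S.hot == false]
5. n2.key = 17  [len(d.sig) + 15]
6. n2.cnt = 26  [26]
7. n3.cnt = "px"  ["px"]
8. n4.depth = "rv"  ["rv"]
9. n4.ok = 26  [len(E.cnt) + 24]
10. n4.off = -6  [-6]
11. n5.mk = -6  [terminal]
12. n6.sig = true  [C.off == a.mk]
13. n6.tag = false  [C.off == -5]
14. n7.sig = "wq"  [terminal]
15. n8.pre = true  [terminal]
16. n6.ok = 14  [len(d.sig) + 12]
17. n6.key = true  [A.tag or A.sig]
18. n4.lim = -5  [-5]
19. n9.sig = "nm"  [terminal]
20. n10.env = 14  [14]
21. n11.sig = "rr"  [terminal]
22. n12.sig = true  [B₀.env > 13]
23. n12.tag = false  [B₀.env > 14]
24. n13.tag = true  [terminal]
25. n14.mk = 15  [terminal]
26. n15.tag = true  [terminal]
27. n12.ok = 20  [a.mk + 5]
28. n12.key = false  [h₁.tag == false]
29. n16.env = 20  [B₀.env + 6]
30. n17.key = 28  [terminal]
31. n18.sig = "qp"  [terminal]
32. n19.cnt = 5  [terminal]
33. n16.ok = 22  [len(d.sig) + 20]
34. n10.ok = -7  [B₁.ok - 29]
35. n3.fin = 7  [len(E.cnt) + 5]
36. n3.lab = false  [B.ok > -7]
37. n20.live = false  [D₀.key > 17]
38. n20.key = 19  [19]
39. n20.cnt = -8  [(if E.lab then E.fin else D₀.cnt) - 34]
40. n21.sig = false  [D.live == true]
41. n21.tag = false  [D.live == true]
42. n22.mk = 16  [terminal]
43. n21.ok = -2  [a.mk - 18]
44. n21.key = true  [a.mk > 15]
45. n23.cnt = 21  [terminal]
46. n20.val = true  [D.live == false]
47. n24.cnt = 16  [terminal]
48. n2.val = true  [E.lab == false]
49. n0.val = 27  [27]
50. n0.mk = "kyyz"  [d.sig ++ S.wid]

-8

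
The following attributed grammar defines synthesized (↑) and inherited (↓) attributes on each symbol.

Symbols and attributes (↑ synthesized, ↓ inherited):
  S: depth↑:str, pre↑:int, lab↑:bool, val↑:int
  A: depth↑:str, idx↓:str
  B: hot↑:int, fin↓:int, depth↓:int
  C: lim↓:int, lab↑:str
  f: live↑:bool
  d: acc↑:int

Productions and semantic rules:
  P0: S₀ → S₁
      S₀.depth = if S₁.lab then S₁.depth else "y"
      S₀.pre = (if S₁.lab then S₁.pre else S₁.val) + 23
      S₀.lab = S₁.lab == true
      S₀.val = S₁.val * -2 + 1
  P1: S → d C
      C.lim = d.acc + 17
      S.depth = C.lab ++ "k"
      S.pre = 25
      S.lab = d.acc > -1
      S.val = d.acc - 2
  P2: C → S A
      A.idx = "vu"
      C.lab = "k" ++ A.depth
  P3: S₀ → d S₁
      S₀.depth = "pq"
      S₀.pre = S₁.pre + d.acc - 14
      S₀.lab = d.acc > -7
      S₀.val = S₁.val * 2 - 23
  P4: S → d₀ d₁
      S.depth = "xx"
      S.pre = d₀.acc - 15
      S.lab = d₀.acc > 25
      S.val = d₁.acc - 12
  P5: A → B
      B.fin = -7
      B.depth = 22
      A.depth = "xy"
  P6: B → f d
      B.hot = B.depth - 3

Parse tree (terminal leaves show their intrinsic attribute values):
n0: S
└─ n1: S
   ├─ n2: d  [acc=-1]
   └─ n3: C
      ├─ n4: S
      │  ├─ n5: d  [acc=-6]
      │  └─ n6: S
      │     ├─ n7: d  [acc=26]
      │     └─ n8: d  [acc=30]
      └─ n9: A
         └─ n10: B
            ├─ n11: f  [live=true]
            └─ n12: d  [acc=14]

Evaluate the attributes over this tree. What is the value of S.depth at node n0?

"y"

1. n2.acc = -1  [terminal]
2. n3.lim = 16  [d.acc + 17]
3. n5.acc = -6  [terminal]
4. n7.acc = 26  [terminal]
5. n8.acc = 30  [terminal]
6. n6.depth = "xx"  ["xx"]
7. n6.pre = 11  [d₀.acc - 15]
8. n6.lab = true  [d₀.acc > 25]
9. n6.val = 18  [d₁.acc - 12]
10. n4.depth = "pq"  ["pq"]
11. n4.pre = -9  [S₁.pre + d.acc - 14]
12. n4.lab = true  [d.acc > -7]
13. n4.val = 13  [S₁.val * 2 - 23]
14. n9.idx = "vu"  ["vu"]
15. n10.fin = -7  [-7]
16. n10.depth = 22  [22]
17. n11.live = true  [terminal]
18. n12.acc = 14  [terminal]
19. n10.hot = 19  [B.depth - 3]
20. n9.depth = "xy"  ["xy"]
21. n3.lab = "kxy"  ["k" ++ A.depth]
22. n1.depth = "kxyk"  [C.lab ++ "k"]
23. n1.pre = 25  [25]
24. n1.lab = false  [d.acc > -1]
25. n1.val = -3  [d.acc - 2]
26. n0.depth = "y"  [if S₁.lab then S₁.depth else "y"]
27. n0.pre = 20  [(if S₁.lab then S₁.pre else S₁.val) + 23]
28. n0.lab = false  [S₁.lab == true]
29. n0.val = 7  [S₁.val * -2 + 1]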